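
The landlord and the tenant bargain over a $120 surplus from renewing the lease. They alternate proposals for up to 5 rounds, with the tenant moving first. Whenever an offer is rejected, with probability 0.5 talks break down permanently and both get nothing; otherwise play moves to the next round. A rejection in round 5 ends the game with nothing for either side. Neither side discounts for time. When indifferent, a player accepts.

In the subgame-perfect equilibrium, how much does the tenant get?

By backward induction:
Round 5 (the tenant proposes): rejection yields 0 for the landlord; the tenant offers 0 and keeps 120.
Round 4 (the landlord proposes): rejecting gives the tenant an expected 0.5 × 120 = 60, so the landlord offers 60, keeping 60.
Round 3 (the tenant proposes): rejecting gives the landlord an expected 0.5 × 60 = 30, so the tenant offers 30, keeping 90.
Round 2 (the landlord proposes): rejecting gives the tenant an expected 0.5 × 90 = 45, so the landlord offers 45, keeping 75.
Round 1 (the tenant proposes): rejecting gives the landlord an expected 0.5 × 75 = 37.5, so the tenant offers 37.5, keeping 82.5.

82.5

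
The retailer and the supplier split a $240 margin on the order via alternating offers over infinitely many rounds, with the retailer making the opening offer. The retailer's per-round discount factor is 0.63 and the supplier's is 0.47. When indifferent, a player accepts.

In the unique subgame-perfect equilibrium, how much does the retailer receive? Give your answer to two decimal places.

In a stationary SPE each proposer offers the other exactly their discounted continuation value.
If the retailer keeps x when proposing and the supplier keeps y when proposing, then x = 240 − 0.47y and y = 240 − 0.63x.
Solving: x = 240(1 − 0.47) / (1 − 0.63·0.47) = 127.2 / 0.7039 ≈ 180.7075.
The supplier gets 240 − 180.7075 ≈ 59.2925.

180.71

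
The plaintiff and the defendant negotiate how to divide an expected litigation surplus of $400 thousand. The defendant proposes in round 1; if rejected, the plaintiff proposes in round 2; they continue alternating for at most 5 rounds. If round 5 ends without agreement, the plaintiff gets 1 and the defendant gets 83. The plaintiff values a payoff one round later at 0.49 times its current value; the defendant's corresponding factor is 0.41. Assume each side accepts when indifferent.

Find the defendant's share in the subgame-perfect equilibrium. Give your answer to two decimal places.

261.09

Work backward from the last round.
Round 5 (the defendant proposes): the plaintiff gets 1 if talks fail, so the defendant offers 1 and keeps 399.
Round 4 (the plaintiff proposes): the defendant can get 399 next round, worth 0.41 × 399 = 163.59 now; the plaintiff offers that and keeps 236.41.
Round 3 (the defendant proposes): the plaintiff can get 236.41 next round, worth 0.49 × 236.41 = 115.8409 now; the defendant offers that and keeps 284.1591.
Round 2 (the plaintiff proposes): the defendant can get 284.1591 next round, worth 0.41 × 284.1591 = 116.505231 now; the plaintiff offers that and keeps 283.494769.
Round 1 (the defendant proposes): the plaintiff can get 283.494769 next round, worth 0.49 × 283.494769 = 138.91243681 now. The defendant offers 138.91243681 and keeps 400 − 138.91243681 = 261.08756319.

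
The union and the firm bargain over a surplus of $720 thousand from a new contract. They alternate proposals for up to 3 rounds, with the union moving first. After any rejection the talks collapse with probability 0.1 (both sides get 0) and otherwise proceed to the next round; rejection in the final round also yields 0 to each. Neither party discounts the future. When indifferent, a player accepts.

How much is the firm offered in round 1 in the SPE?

Round 3 (the union proposes): rejection yields 0 for the firm; the union offers 0 and keeps 720.
Round 2 (the firm proposes): rejecting gives the union an expected 0.9 × 720 = 648. The firm offers 648 and keeps 720 − 648 = 72.
Round 1 (the union proposes): rejecting gives the firm an expected 0.9 × 72 = 64.8; the union offers that and keeps 655.2.

64.8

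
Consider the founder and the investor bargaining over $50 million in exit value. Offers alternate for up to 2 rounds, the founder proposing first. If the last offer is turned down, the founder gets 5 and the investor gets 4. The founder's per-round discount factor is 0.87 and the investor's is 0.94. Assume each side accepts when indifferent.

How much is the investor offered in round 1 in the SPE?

Round 2 (the investor proposes): the founder gets 5 if talks fail, so the investor offers 5 and keeps 45.
Round 1 (the founder proposes): the investor can get 45 next round, worth 0.94 × 45 = 42.3 now. The founder offers 42.3 and keeps 50 − 42.3 = 7.7.

42.3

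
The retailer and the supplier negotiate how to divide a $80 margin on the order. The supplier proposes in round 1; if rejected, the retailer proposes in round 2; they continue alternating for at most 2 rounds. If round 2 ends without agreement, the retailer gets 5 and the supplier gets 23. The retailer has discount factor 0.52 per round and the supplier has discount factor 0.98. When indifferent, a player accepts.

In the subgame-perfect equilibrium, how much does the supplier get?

50.36

Round 2 (the retailer proposes): the supplier gets 23 if talks fail, so the retailer offers 23 and keeps 57.
Round 1 (the supplier proposes): the retailer can get 57 next round, worth 0.52 × 57 = 29.64 now, so the supplier offers 29.64, keeping 50.36.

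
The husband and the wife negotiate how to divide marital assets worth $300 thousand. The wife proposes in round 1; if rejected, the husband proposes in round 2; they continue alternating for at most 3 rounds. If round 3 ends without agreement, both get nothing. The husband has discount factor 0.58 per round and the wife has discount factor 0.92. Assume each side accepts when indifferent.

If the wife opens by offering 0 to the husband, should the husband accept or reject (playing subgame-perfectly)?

Reject

Round 3 (the wife proposes): the husband will accept anything ≥ 0, so the wife offers 0 and keeps 300.
Round 2 (the husband proposes): the wife can get 300 next round, worth 0.92 × 300 = 276 now. The husband offers 276 and keeps 300 − 276 = 24.
So by rejecting in round 1, the husband gets 24 next round, worth 0.58 × 24 = 13.92 now.
Offer 0 < 13.92, so the husband rejects.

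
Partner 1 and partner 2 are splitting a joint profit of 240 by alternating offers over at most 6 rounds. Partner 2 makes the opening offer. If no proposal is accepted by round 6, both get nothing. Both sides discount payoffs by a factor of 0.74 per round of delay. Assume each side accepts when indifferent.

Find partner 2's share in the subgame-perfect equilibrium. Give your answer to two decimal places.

115.28

Round 6 (partner 1 proposes): rejection yields 0 for partner 2; partner 1 offers 0 and keeps 240.
Round 5 (partner 2 proposes): partner 1 can get 240 next round, worth 0.74 × 240 = 177.6 now. Partner 2 offers 177.6 and keeps 240 − 177.6 = 62.4.
Round 4 (partner 1 proposes): partner 2 can get 62.4 next round, worth 0.74 × 62.4 = 46.176 now, so partner 1 offers 46.176, keeping 193.824.
Round 3 (partner 2 proposes): partner 1 can get 193.824 next round, worth 0.74 × 193.824 = 143.42976 now. Partner 2 offers 143.42976 and keeps 240 − 143.42976 = 96.57024.
Round 2 (partner 1 proposes): partner 2 can get 96.57024 next round, worth 0.74 × 96.57024 = 71.4619776 now, so partner 1 offers 71.4619776, keeping 168.5380224.
Round 1 (partner 2 proposes): partner 1 can get 168.5380224 next round, worth 0.74 × 168.5380224 = 124.718136576 now, so partner 2 offers 124.718136576, keeping 115.281863424.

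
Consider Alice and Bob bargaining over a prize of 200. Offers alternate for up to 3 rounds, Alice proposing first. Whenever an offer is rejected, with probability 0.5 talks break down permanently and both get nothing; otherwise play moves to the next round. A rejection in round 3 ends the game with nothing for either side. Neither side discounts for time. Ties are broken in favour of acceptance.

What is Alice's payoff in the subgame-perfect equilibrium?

150

By backward induction:
Round 3 (Alice proposes): rejection yields 0 for Bob; Alice offers 0 and keeps 200.
Round 2 (Bob proposes): rejecting gives Alice an expected 0.5 × 200 = 100; Bob offers that and keeps 100.
Round 1 (Alice proposes): rejecting gives Bob an expected 0.5 × 100 = 50; Alice offers that and keeps 150.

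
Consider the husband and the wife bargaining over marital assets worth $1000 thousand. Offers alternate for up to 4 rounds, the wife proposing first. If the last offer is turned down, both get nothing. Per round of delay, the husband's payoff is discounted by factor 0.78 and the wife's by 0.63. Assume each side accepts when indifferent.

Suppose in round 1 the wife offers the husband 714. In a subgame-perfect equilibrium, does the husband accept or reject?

Work out the husband's continuation value if the offer is rejected.
Round 4 (the husband proposes): rejection yields 0 for the wife; the husband offers 0 and keeps 1000.
Round 3 (the wife proposes): the husband can get 1000 next round, worth 0.78 × 1000 = 780 now, so the wife offers 780, keeping 220.
Round 2 (the husband proposes): the wife can get 220 next round, worth 0.63 × 220 = 138.6 now, so the husband offers 138.6, keeping 861.4.
So by rejecting in round 1, the husband gets 861.4 next round, worth 0.78 × 861.4 = 671.892 now.
Offer 714 ≥ 671.892, so the husband accepts.

Accept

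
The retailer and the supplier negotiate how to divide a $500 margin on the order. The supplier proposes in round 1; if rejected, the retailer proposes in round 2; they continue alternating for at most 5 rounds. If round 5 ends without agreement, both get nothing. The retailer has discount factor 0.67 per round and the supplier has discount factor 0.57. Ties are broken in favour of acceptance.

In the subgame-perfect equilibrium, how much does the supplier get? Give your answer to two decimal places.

300.94

Work backward from the last round.
Round 5 (the supplier proposes): rejection yields 0 for the retailer; the supplier offers 0 and keeps 500.
Round 4 (the retailer proposes): the supplier can get 500 next round, worth 0.57 × 500 = 285 now. The retailer offers 285 and keeps 500 − 285 = 215.
Round 3 (the supplier proposes): the retailer can get 215 next round, worth 0.67 × 215 = 144.05 now; the supplier offers that and keeps 355.95.
Round 2 (the retailer proposes): the supplier can get 355.95 next round, worth 0.57 × 355.95 = 202.8915 now. The retailer offers 202.8915 and keeps 500 − 202.8915 = 297.1085.
Round 1 (the supplier proposes): the retailer can get 297.1085 next round, worth 0.67 × 297.1085 = 199.062695 now; the supplier offers that and keeps 300.937305.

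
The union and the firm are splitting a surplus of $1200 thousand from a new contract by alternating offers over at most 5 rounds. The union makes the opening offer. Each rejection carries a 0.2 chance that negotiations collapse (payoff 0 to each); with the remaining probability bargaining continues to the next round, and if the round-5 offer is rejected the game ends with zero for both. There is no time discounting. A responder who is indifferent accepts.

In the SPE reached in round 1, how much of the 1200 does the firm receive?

By backward induction:
Round 5 (the union proposes): the firm will accept anything ≥ 0, so the union offers 0 and keeps 1200.
Round 4 (the firm proposes): rejecting gives the union an expected 0.8 × 1200 = 960; the firm offers that and keeps 240.
Round 3 (the union proposes): rejecting gives the firm an expected 0.8 × 240 = 192; the union offers that and keeps 1008.
Round 2 (the firm proposes): rejecting gives the union an expected 0.8 × 1008 = 806.4; the firm offers that and keeps 393.6.
Round 1 (the union proposes): rejecting gives the firm an expected 0.8 × 393.6 = 314.88; the union offers that and keeps 885.12.

314.88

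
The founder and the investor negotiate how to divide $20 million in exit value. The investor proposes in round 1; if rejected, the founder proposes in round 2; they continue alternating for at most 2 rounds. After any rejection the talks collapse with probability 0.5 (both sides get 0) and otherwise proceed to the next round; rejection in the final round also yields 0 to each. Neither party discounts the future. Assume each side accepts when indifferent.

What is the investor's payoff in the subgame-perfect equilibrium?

Round 2 (the founder proposes): the investor will accept anything ≥ 0, so the founder offers 0 and keeps 20.
Round 1 (the investor proposes): rejecting gives the founder an expected 0.5 × 20 = 10; the investor offers that and keeps 10.

10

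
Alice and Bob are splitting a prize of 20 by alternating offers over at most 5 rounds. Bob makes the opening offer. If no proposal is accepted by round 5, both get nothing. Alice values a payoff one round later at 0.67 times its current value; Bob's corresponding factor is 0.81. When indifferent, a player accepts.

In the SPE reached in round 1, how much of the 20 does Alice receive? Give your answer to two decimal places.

Round 5 (Bob proposes): rejection yields 0 for Alice; Bob offers 0 and keeps 20.
Round 4 (Alice proposes): Bob can get 20 next round, worth 0.81 × 20 = 16.2 now, so Alice offers 16.2, keeping 3.8.
Round 3 (Bob proposes): Alice can get 3.8 next round, worth 0.67 × 3.8 = 2.546 now; Bob offers that and keeps 17.454.
Round 2 (Alice proposes): Bob can get 17.454 next round, worth 0.81 × 17.454 = 14.13774 now; Alice offers that and keeps 5.86226.
Round 1 (Bob proposes): Alice can get 5.86226 next round, worth 0.67 × 5.86226 = 3.9277142 now, so Bob offers 3.9277142, keeping 16.0722858.

3.93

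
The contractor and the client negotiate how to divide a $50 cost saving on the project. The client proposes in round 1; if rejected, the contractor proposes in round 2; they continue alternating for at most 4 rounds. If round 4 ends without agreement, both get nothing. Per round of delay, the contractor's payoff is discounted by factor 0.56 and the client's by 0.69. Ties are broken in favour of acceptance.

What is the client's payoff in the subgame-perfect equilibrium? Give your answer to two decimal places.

30.50

By backward induction:
Round 4 (the contractor proposes): rejection yields 0 for the client; the contractor offers 0 and keeps 50.
Round 3 (the client proposes): the contractor can get 50 next round, worth 0.56 × 50 = 28 now, so the client offers 28, keeping 22.
Round 2 (the contractor proposes): the client can get 22 next round, worth 0.69 × 22 = 15.18 now. The contractor offers 15.18 and keeps 50 − 15.18 = 34.82.
Round 1 (the client proposes): the contractor can get 34.82 next round, worth 0.56 × 34.82 = 19.4992 now; the client offers that and keeps 30.5008.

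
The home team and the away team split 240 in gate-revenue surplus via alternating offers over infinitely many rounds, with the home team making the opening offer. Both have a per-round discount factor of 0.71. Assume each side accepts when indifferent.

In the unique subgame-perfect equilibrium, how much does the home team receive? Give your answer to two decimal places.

In a stationary SPE each proposer offers the other exactly their discounted continuation value.
If the home team keeps x when proposing and the away team keeps y when proposing, then x = 240 − 0.71y and y = 240 − 0.71x.
Solving: x = 240(1 − 0.71) / (1 − 0.71·0.71) = 69.6 / 0.4959 ≈ 140.3509.
The away team gets 240 − 140.3509 ≈ 99.6491.

140.35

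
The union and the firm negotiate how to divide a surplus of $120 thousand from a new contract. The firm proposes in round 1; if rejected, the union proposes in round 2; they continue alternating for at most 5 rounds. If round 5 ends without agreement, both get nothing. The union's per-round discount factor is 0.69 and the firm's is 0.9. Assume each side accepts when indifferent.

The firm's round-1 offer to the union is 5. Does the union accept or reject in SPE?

Reject

Round 5 (the firm proposes): the union will accept anything ≥ 0, so the firm offers 0 and keeps 120.
Round 4 (the union proposes): the firm can get 120 next round, worth 0.9 × 120 = 108 now. The union offers 108 and keeps 120 − 108 = 12.
Round 3 (the firm proposes): the union can get 12 next round, worth 0.69 × 12 = 8.28 now. The firm offers 8.28 and keeps 120 − 8.28 = 111.72.
Round 2 (the union proposes): the firm can get 111.72 next round, worth 0.9 × 111.72 = 100.548 now; the union offers that and keeps 19.452.
So by rejecting in round 1, the union gets 19.452 next round, worth 0.69 × 19.452 = 13.42188 now.
Offer 5 < 13.42188, so the union rejects.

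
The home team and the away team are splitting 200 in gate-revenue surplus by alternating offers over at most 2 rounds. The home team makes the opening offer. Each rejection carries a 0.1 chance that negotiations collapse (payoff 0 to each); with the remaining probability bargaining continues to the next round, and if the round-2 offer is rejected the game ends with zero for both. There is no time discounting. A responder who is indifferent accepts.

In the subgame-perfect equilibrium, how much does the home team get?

Round 2 (the away team proposes): rejection yields 0 for the home team; the away team offers 0 and keeps 200.
Round 1 (the home team proposes): rejecting gives the away team an expected 0.9 × 200 = 180; the home team offers that and keeps 20.

20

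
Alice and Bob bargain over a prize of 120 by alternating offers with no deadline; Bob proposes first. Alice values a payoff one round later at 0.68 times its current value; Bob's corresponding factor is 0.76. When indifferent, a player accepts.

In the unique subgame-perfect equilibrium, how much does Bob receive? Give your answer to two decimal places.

79.47

In a stationary SPE each proposer offers the other exactly their discounted continuation value.
If Bob keeps x when proposing and Alice keeps y when proposing, then x = 120 − 0.68y and y = 120 − 0.76x.
Solving: x = 120(1 − 0.68) / (1 − 0.76·0.68) = 38.4 / 0.4832 ≈ 79.4702.
Alice gets 120 − 79.4702 ≈ 40.5298.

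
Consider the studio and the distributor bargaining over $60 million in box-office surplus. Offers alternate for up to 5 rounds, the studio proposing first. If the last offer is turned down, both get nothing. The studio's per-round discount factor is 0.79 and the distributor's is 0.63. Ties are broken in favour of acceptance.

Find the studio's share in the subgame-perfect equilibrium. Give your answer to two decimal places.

Round 5 (the studio proposes): rejection yields 0 for the distributor; the studio offers 0 and keeps 60.
Round 4 (the distributor proposes): the studio can get 60 next round, worth 0.79 × 60 = 47.4 now; the distributor offers that and keeps 12.6.
Round 3 (the studio proposes): the distributor can get 12.6 next round, worth 0.63 × 12.6 = 7.938 now, so the studio offers 7.938, keeping 52.062.
Round 2 (the distributor proposes): the studio can get 52.062 next round, worth 0.79 × 52.062 = 41.12898 now. The distributor offers 41.12898 and keeps 60 − 41.12898 = 18.87102.
Round 1 (the studio proposes): the distributor can get 18.87102 next round, worth 0.63 × 18.87102 = 11.8887426 now. The studio offers 11.8887426 and keeps 60 − 11.8887426 = 48.1112574.

48.11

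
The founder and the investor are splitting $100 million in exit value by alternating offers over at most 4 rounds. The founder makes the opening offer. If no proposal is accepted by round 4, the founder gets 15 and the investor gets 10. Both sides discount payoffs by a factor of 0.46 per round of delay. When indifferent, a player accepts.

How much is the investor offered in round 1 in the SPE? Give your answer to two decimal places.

33.11

Round 4 (the investor proposes): the founder gets 15 if talks fail, so the investor offers 15 and keeps 85.
Round 3 (the founder proposes): the investor can get 85 next round, worth 0.46 × 85 = 39.1 now, so the founder offers 39.1, keeping 60.9.
Round 2 (the investor proposes): the founder can get 60.9 next round, worth 0.46 × 60.9 = 28.014 now, so the investor offers 28.014, keeping 71.986.
Round 1 (the founder proposes): the investor can get 71.986 next round, worth 0.46 × 71.986 = 33.11356 now, so the founder offers 33.11356, keeping 66.88644.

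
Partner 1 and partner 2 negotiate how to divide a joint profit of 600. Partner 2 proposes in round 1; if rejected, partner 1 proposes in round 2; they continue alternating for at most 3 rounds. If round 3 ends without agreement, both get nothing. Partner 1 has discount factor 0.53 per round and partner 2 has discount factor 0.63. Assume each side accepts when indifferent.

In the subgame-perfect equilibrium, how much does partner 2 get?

Round 3 (partner 2 proposes): rejection yields 0 for partner 1; partner 2 offers 0 and keeps 600.
Round 2 (partner 1 proposes): partner 2 can get 600 next round, worth 0.63 × 600 = 378 now, so partner 1 offers 378, keeping 222.
Round 1 (partner 2 proposes): partner 1 can get 222 next round, worth 0.53 × 222 = 117.66 now. Partner 2 offers 117.66 and keeps 600 − 117.66 = 482.34.

482.34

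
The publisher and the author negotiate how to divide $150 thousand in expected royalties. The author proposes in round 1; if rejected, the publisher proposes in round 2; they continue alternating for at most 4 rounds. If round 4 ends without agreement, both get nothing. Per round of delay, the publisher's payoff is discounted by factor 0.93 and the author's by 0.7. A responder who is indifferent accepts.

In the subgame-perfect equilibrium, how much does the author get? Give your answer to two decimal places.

17.34

Round 4 (the publisher proposes): the author will accept anything ≥ 0, so the publisher offers 0 and keeps 150.
Round 3 (the author proposes): the publisher can get 150 next round, worth 0.93 × 150 = 139.5 now; the author offers that and keeps 10.5.
Round 2 (the publisher proposes): the author can get 10.5 next round, worth 0.7 × 10.5 = 7.35 now, so the publisher offers 7.35, keeping 142.65.
Round 1 (the author proposes): the publisher can get 142.65 next round, worth 0.93 × 142.65 = 132.6645 now. The author offers 132.6645 and keeps 150 − 132.6645 = 17.3355.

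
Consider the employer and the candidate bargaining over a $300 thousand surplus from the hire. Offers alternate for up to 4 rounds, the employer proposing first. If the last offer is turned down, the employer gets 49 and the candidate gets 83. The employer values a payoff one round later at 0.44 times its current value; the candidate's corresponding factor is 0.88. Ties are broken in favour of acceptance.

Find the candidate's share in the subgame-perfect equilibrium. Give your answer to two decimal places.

233.36

Round 4 (the candidate proposes): the employer gets 49 if talks fail, so the candidate offers 49 and keeps 251.
Round 3 (the employer proposes): the candidate can get 251 next round, worth 0.88 × 251 = 220.88 now. The employer offers 220.88 and keeps 300 − 220.88 = 79.12.
Round 2 (the candidate proposes): the employer can get 79.12 next round, worth 0.44 × 79.12 = 34.8128 now. The candidate offers 34.8128 and keeps 300 − 34.8128 = 265.1872.
Round 1 (the employer proposes): the candidate can get 265.1872 next round, worth 0.88 × 265.1872 = 233.364736 now, so the employer offers 233.364736, keeping 66.635264.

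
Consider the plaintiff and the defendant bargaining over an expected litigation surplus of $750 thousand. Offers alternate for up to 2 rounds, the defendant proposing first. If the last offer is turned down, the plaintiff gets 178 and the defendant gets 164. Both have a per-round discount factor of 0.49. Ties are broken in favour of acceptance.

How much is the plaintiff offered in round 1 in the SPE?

287.14

Round 2 (the plaintiff proposes): the defendant gets 164 if talks fail, so the plaintiff offers 164 and keeps 586.
Round 1 (the defendant proposes): the plaintiff can get 586 next round, worth 0.49 × 586 = 287.14 now; the defendant offers that and keeps 462.86.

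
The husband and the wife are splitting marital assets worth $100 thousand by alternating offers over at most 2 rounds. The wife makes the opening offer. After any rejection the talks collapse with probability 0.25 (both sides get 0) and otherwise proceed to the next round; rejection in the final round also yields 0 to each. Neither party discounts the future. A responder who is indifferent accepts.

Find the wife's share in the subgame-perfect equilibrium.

25

Round 2 (the husband proposes): rejection yields 0 for the wife; the husband offers 0 and keeps 100.
Round 1 (the wife proposes): rejecting gives the husband an expected 0.75 × 100 = 75. The wife offers 75 and keeps 100 − 75 = 25.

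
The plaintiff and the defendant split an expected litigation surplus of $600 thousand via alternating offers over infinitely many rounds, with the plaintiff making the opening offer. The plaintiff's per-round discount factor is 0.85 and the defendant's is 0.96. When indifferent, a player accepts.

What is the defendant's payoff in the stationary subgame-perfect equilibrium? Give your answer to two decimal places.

469.57

In a stationary SPE each proposer offers the other exactly their discounted continuation value.
If the plaintiff keeps x when proposing and the defendant keeps y when proposing, then x = 600 − 0.96y and y = 600 − 0.85x.
Solving: x = 600(1 − 0.96) / (1 − 0.85·0.96) = 24 / 0.184 ≈ 130.4348.
The defendant gets 600 − 130.4348 ≈ 469.5652.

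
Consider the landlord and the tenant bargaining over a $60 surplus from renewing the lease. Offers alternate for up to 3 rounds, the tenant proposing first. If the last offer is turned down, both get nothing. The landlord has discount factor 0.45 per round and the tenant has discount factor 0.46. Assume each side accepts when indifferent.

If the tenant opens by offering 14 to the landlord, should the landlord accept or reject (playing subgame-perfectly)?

Work out the landlord's continuation value if the offer is rejected.
Round 3 (the tenant proposes): rejection yields 0 for the landlord; the tenant offers 0 and keeps 60.
Round 2 (the landlord proposes): the tenant can get 60 next round, worth 0.46 × 60 = 27.6 now. The landlord offers 27.6 and keeps 60 − 27.6 = 32.4.
So by rejecting in round 1, the landlord gets 32.4 next round, worth 0.45 × 32.4 = 14.58 now.
Offer 14 < 14.58, so the landlord rejects.

Reject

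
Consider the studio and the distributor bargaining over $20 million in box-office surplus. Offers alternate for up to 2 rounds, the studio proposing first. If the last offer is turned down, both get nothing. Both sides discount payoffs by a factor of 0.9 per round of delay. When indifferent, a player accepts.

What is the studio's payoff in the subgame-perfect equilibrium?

Round 2 (the distributor proposes): the studio will accept anything ≥ 0, so the distributor offers 0 and keeps 20.
Round 1 (the studio proposes): the distributor can get 20 next round, worth 0.9 × 20 = 18 now; the studio offers that and keeps 2.

2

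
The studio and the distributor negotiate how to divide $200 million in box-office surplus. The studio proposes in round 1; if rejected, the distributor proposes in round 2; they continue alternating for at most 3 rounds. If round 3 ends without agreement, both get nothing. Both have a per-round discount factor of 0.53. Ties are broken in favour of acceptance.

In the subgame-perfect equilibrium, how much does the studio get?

Round 3 (the studio proposes): the distributor will accept anything ≥ 0, so the studio offers 0 and keeps 200.
Round 2 (the distributor proposes): the studio can get 200 next round, worth 0.53 × 200 = 106 now; the distributor offers that and keeps 94.
Round 1 (the studio proposes): the distributor can get 94 next round, worth 0.53 × 94 = 49.82 now. The studio offers 49.82 and keeps 200 − 49.82 = 150.18.

150.18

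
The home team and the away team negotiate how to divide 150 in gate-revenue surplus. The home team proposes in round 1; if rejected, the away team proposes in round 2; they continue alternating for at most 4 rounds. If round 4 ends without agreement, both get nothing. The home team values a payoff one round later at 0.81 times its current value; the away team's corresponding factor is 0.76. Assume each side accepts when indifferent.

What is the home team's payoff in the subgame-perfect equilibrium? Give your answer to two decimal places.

Round 4 (the away team proposes): the home team will accept anything ≥ 0, so the away team offers 0 and keeps 150.
Round 3 (the home team proposes): the away team can get 150 next round, worth 0.76 × 150 = 114 now. The home team offers 114 and keeps 150 − 114 = 36.
Round 2 (the away team proposes): the home team can get 36 next round, worth 0.81 × 36 = 29.16 now. The away team offers 29.16 and keeps 150 − 29.16 = 120.84.
Round 1 (the home team proposes): the away team can get 120.84 next round, worth 0.76 × 120.84 = 91.8384 now, so the home team offers 91.8384, keeping 58.1616.

58.16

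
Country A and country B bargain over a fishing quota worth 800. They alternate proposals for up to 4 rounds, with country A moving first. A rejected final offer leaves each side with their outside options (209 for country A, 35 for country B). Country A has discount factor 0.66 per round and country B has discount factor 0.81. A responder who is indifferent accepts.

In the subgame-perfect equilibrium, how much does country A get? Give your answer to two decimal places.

323.76

By backward induction:
Round 4 (country B proposes): country A gets 209 if talks fail, so country B offers 209 and keeps 591.
Round 3 (country A proposes): country B can get 591 next round, worth 0.81 × 591 = 478.71 now, so country A offers 478.71, keeping 321.29.
Round 2 (country B proposes): country A can get 321.29 next round, worth 0.66 × 321.29 = 212.0514 now, so country B offers 212.0514, keeping 587.9486.
Round 1 (country A proposes): country B can get 587.9486 next round, worth 0.81 × 587.9486 = 476.238366 now, so country A offers 476.238366, keeping 323.761634.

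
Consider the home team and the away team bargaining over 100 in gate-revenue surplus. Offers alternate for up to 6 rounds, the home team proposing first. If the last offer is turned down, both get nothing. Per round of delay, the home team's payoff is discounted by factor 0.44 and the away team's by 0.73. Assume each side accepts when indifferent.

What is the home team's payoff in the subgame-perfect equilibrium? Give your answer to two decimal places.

Round 6 (the away team proposes): rejection yields 0 for the home team; the away team offers 0 and keeps 100.
Round 5 (the home team proposes): the away team can get 100 next round, worth 0.73 × 100 = 73 now, so the home team offers 73, keeping 27.
Round 4 (the away team proposes): the home team can get 27 next round, worth 0.44 × 27 = 11.88 now; the away team offers that and keeps 88.12.
Round 3 (the home team proposes): the away team can get 88.12 next round, worth 0.73 × 88.12 = 64.3276 now; the home team offers that and keeps 35.6724.
Round 2 (the away team proposes): the home team can get 35.6724 next round, worth 0.44 × 35.6724 = 15.695856 now. The away team offers 15.695856 and keeps 100 − 15.695856 = 84.304144.
Round 1 (the home team proposes): the away team can get 84.304144 next round, worth 0.73 × 84.304144 = 61.54202512 now, so the home team offers 61.54202512, keeping 38.45797488.

38.46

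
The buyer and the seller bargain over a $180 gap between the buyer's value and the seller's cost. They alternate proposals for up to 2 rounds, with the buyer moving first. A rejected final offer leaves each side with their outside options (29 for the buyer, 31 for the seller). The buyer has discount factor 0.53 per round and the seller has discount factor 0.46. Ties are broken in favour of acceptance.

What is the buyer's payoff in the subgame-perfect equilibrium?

110.54

Round 2 (the seller proposes): the buyer gets 29 if talks fail, so the seller offers 29 and keeps 151.
Round 1 (the buyer proposes): the seller can get 151 next round, worth 0.46 × 151 = 69.46 now. The buyer offers 69.46 and keeps 180 − 69.46 = 110.54.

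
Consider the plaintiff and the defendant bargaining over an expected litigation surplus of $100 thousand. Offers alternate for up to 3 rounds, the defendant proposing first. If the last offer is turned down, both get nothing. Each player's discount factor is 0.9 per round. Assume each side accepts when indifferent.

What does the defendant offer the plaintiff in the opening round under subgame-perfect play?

Work backward from the last round.
Round 3 (the defendant proposes): the plaintiff will accept anything ≥ 0, so the defendant offers 0 and keeps 100.
Round 2 (the plaintiff proposes): the defendant can get 100 next round, worth 0.9 × 100 = 90 now. The plaintiff offers 90 and keeps 100 − 90 = 10.
Round 1 (the defendant proposes): the plaintiff can get 10 next round, worth 0.9 × 10 = 9 now; the defendant offers that and keeps 91.

9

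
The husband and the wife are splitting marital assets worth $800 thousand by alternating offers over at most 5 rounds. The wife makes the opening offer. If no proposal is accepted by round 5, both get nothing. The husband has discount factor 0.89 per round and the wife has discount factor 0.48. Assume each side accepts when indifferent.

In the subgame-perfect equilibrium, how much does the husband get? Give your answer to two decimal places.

Solve by backward induction from round 5.
Round 5 (the wife proposes): rejection yields 0 for the husband; the wife offers 0 and keeps 800.
Round 4 (the husband proposes): the wife can get 800 next round, worth 0.48 × 800 = 384 now, so the husband offers 384, keeping 416.
Round 3 (the wife proposes): the husband can get 416 next round, worth 0.89 × 416 = 370.24 now, so the wife offers 370.24, keeping 429.76.
Round 2 (the husband proposes): the wife can get 429.76 next round, worth 0.48 × 429.76 = 206.2848 now; the husband offers that and keeps 593.7152.
Round 1 (the wife proposes): the husband can get 593.7152 next round, worth 0.89 × 593.7152 = 528.406528 now. The wife offers 528.406528 and keeps 800 − 528.406528 = 271.593472.

528.41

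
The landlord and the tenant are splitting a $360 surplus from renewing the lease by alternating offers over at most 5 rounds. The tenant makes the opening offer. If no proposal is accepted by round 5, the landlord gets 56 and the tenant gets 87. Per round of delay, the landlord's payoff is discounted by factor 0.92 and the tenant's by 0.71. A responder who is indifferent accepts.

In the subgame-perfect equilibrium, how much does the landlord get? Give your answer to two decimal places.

Round 5 (the tenant proposes): the landlord gets 56 if talks fail, so the tenant offers 56 and keeps 304.
Round 4 (the landlord proposes): the tenant can get 304 next round, worth 0.71 × 304 = 215.84 now, so the landlord offers 215.84, keeping 144.16.
Round 3 (the tenant proposes): the landlord can get 144.16 next round, worth 0.92 × 144.16 = 132.6272 now. The tenant offers 132.6272 and keeps 360 − 132.6272 = 227.3728.
Round 2 (the landlord proposes): the tenant can get 227.3728 next round, worth 0.71 × 227.3728 = 161.434688 now, so the landlord offers 161.434688, keeping 198.565312.
Round 1 (the tenant proposes): the landlord can get 198.565312 next round, worth 0.92 × 198.565312 = 182.68008704 now, so the tenant offers 182.68008704, keeping 177.31991296.

182.68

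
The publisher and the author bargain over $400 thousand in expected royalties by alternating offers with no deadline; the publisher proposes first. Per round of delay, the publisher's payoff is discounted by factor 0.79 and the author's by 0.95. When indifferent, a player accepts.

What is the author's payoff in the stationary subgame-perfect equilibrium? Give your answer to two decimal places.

When the publisher proposes, the author accepts any offer worth at least 0.95 times what the author would get by proposing next round; and vice versa.
This gives x = 400 − 0.95y and y = 400 − 0.79x, where x and y are each side's share when it proposes.
Hence (1 − 0.95·0.79)x = 400(1 − 0.95), i.e. 0.2495·x = 20.
x ≈ 80.1603; the author's share is 400 − x ≈ 319.8397.

319.84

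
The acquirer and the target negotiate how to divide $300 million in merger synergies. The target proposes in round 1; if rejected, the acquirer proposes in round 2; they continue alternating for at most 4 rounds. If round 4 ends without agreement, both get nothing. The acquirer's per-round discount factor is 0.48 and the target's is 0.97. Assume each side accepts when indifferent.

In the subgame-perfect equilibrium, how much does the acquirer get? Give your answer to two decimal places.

71.37

Work backward from the last round.
Round 4 (the acquirer proposes): the target will accept anything ≥ 0, so the acquirer offers 0 and keeps 300.
Round 3 (the target proposes): the acquirer can get 300 next round, worth 0.48 × 300 = 144 now, so the target offers 144, keeping 156.
Round 2 (the acquirer proposes): the target can get 156 next round, worth 0.97 × 156 = 151.32 now. The acquirer offers 151.32 and keeps 300 − 151.32 = 148.68.
Round 1 (the target proposes): the acquirer can get 148.68 next round, worth 0.48 × 148.68 = 71.3664 now. The target offers 71.3664 and keeps 300 − 71.3664 = 228.6336.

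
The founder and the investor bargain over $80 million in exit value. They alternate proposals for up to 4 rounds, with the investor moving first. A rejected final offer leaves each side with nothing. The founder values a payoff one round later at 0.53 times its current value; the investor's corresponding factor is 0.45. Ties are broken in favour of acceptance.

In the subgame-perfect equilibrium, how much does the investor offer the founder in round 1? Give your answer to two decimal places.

33.43

By backward induction:
Round 4 (the founder proposes): the investor will accept anything ≥ 0, so the founder offers 0 and keeps 80.
Round 3 (the investor proposes): the founder can get 80 next round, worth 0.53 × 80 = 42.4 now. The investor offers 42.4 and keeps 80 − 42.4 = 37.6.
Round 2 (the founder proposes): the investor can get 37.6 next round, worth 0.45 × 37.6 = 16.92 now; the founder offers that and keeps 63.08.
Round 1 (the investor proposes): the founder can get 63.08 next round, worth 0.53 × 63.08 = 33.4324 now; the investor offers that and keeps 46.5676.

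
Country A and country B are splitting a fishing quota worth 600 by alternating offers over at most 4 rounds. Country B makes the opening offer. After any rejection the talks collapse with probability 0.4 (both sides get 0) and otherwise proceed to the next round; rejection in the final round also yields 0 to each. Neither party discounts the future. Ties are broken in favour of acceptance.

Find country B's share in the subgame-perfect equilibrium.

By backward induction:
Round 4 (country A proposes): country B will accept anything ≥ 0, so country A offers 0 and keeps 600.
Round 3 (country B proposes): rejecting gives country A an expected 0.6 × 600 = 360. Country B offers 360 and keeps 600 − 360 = 240.
Round 2 (country A proposes): rejecting gives country B an expected 0.6 × 240 = 144. Country A offers 144 and keeps 600 − 144 = 456.
Round 1 (country B proposes): rejecting gives country A an expected 0.6 × 456 = 273.6; country B offers that and keeps 326.4.

326.4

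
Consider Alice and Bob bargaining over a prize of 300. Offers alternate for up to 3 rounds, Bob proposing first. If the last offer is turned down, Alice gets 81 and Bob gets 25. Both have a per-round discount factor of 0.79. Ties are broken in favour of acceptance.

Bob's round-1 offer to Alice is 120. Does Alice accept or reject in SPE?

Accept

Round 3 (Bob proposes): Alice gets 81 if talks fail, so Bob offers 81 and keeps 219.
Round 2 (Alice proposes): Bob can get 219 next round, worth 0.79 × 219 = 173.01 now; Alice offers that and keeps 126.99.
So by rejecting in round 1, Alice gets 126.99 next round, worth 0.79 × 126.99 = 100.3221 now.
Offer 120 ≥ 100.3221, so Alice accepts.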